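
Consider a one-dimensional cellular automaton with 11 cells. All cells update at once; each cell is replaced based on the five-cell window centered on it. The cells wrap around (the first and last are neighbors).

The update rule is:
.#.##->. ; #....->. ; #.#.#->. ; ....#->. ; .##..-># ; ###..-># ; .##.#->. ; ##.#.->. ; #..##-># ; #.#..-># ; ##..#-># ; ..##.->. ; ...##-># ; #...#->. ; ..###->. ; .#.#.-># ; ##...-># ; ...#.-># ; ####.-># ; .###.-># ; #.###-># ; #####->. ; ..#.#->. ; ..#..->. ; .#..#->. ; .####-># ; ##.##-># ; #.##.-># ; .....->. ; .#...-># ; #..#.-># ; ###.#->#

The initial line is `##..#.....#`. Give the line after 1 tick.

####.#...#.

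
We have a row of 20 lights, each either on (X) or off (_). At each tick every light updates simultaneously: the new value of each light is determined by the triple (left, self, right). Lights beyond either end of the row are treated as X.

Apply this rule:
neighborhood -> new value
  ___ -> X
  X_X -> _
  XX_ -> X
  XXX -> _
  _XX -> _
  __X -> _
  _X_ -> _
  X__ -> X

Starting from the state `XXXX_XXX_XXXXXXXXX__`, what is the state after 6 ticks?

___X___X_________XX_
XX__XX__XXXXXXXX__X_
_XX__XX________XX___
__XX__XXXXXXXX__XXX_
X__XX________XX___X_
XX__XXXXXXXX__XXX___

XX__XXXXXXXX__XXX___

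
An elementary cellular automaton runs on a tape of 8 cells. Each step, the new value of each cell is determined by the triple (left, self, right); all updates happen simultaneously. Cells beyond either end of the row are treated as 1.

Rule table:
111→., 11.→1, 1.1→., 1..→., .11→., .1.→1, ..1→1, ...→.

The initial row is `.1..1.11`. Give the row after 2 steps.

.1.11...
.1..1..1

.1..1..1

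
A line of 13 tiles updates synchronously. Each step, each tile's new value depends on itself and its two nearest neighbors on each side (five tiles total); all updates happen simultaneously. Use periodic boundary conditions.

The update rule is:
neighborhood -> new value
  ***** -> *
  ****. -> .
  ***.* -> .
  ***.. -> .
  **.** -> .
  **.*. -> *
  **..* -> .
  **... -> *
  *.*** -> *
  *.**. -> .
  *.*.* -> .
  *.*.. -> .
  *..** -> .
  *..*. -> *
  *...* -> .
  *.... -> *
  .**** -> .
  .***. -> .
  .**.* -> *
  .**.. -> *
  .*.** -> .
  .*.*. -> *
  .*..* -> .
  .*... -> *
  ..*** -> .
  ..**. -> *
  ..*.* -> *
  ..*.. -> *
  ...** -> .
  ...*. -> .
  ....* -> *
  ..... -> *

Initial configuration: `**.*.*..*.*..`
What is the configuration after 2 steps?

***.*..***...
...*......*..

...*......*..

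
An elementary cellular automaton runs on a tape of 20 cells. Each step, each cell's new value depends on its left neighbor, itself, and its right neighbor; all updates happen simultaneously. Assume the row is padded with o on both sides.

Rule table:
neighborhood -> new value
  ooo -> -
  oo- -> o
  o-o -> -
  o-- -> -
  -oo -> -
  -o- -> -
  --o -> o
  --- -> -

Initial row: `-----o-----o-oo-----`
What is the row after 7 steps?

----o---o----o--o--o

step 1: ----o-----o---o----o
step 2: ---o-----o---o----o-
step 3: --o-----o---o----o--
step 4: -o-----o---o----o--o
step 5: ------o---o----o--o-
step 6: -----o---o----o--o--
step 7: ----o---o----o--o--o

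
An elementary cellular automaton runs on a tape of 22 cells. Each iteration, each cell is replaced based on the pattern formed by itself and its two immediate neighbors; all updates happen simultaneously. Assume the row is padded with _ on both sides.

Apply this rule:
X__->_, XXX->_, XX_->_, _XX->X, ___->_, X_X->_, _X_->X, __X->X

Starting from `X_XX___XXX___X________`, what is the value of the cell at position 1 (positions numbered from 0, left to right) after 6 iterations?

_

iteration 1: X_X___XX____XX________
iteration 2: X_X__XX____XX_________
iteration 3: X_X_XX____XX__________
iteration 4: X_X_X____XX___________
iteration 5: X_X_X___XX____________
iteration 6: X_X_X__XX_____________
position 1 holds _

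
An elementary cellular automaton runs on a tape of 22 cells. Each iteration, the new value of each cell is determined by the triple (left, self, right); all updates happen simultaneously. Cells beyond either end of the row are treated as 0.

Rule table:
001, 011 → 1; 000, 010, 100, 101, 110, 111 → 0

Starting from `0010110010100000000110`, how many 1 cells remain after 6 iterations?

iteration 1: 0100100100000000001100
iteration 2: 1001001000000000011000
iteration 3: 0010010000000000110000
iteration 4: 0100100000000001100000
iteration 5: 1001000000000011000000
iteration 6: 0010000000000110000000
count of 1: 3

3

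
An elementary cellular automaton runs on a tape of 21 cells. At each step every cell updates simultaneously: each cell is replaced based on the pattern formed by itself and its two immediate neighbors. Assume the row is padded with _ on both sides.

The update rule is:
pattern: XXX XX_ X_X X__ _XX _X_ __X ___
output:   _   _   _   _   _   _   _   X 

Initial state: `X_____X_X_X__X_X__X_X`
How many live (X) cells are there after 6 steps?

__XXX________________
X_____XXXXXXXXXXXXXXX
__XXX________________  (repeats step 1; period 2)
step 6: X_____XXXXXXXXXXXXXXX
count of X: 16

16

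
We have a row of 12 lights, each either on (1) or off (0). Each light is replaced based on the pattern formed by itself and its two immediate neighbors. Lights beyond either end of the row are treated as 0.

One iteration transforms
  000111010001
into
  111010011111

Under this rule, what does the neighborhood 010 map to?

1

At position 7 the neighborhood is 010; the next row has 1 there.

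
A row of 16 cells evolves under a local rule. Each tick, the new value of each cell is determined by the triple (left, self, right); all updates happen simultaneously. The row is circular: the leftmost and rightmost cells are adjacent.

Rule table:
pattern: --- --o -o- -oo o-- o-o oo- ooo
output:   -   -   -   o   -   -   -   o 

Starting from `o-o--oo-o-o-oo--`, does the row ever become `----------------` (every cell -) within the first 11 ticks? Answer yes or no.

yes

-----o------o---
----------------
all cells are - at tick 2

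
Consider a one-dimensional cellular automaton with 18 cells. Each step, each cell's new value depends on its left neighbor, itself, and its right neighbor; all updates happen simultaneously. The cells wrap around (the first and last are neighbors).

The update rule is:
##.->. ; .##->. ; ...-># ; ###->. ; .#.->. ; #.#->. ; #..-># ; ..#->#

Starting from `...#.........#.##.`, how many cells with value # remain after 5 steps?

14

###.#########....#
.............####.
#############....#
.............####.  (repeats step 2; period 2)
step 5: #############....#
count of #: 14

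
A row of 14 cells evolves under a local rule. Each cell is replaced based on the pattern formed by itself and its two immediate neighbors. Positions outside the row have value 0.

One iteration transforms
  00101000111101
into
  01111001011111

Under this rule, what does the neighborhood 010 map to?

1

At position 2 the neighborhood is 010; the next row has 1 there.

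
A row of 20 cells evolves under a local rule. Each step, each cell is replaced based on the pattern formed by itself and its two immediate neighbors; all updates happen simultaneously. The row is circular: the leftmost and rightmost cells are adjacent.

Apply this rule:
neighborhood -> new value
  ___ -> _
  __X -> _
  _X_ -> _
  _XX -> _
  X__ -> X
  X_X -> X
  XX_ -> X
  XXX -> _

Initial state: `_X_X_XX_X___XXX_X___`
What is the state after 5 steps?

step 1: __X_X_XX_X____XX_X__
step 2: ___X_X_XX_X____XX_X_
step 3: ____X_X_XX_X____XX_X
step 4: X____X_X_XX_X____XX_
step 5: _X____X_X_XX_X____XX

_X____X_X_XX_X____XX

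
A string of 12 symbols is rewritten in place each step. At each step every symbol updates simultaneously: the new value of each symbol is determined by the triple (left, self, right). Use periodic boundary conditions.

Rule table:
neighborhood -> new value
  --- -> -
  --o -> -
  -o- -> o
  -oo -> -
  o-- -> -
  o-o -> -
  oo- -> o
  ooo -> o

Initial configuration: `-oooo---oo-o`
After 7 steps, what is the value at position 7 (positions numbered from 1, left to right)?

--ooo----o-o
---oo----o-o
----o----o-o
----o----o-o  (fixed point — unchanged through step 7)
position 7 holds -

-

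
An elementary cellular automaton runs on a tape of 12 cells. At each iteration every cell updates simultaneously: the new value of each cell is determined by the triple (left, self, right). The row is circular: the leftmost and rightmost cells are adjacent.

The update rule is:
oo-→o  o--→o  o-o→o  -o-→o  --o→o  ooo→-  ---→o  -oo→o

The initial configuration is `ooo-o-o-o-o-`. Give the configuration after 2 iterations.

iteration 1: o-oooooooooo
iteration 2: ooo---------

ooo---------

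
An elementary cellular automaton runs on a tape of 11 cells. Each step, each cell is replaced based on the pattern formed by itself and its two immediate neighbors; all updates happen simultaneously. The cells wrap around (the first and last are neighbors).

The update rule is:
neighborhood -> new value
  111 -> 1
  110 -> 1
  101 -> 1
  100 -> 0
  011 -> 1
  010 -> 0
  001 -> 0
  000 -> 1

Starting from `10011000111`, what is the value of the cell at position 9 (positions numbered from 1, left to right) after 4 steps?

1

10011010111
10011101111
10011111111
10011111111
position 9 holds 1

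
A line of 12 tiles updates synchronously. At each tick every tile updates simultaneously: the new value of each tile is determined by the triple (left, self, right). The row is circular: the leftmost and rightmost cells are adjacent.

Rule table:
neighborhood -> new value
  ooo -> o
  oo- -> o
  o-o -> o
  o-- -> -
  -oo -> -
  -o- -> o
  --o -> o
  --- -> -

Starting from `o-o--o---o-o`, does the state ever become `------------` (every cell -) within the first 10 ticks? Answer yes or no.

no

tick 1: ooo-oo--ooo-
tick 2: -ooo-o-o-ooo
tick 3: o-ooooooo-oo
tick 4: oo-ooooooo-o
tick 5: ooo-ooooooo-
tick 6: -ooo-ooooooo
tick 7: o-ooo-oooooo
tick 8: oo-ooo-ooooo
tick 9: ooo-ooo-oooo
tick 10: oooo-ooo-ooo
tick 10 is oooo-ooo-ooo, still not uniform -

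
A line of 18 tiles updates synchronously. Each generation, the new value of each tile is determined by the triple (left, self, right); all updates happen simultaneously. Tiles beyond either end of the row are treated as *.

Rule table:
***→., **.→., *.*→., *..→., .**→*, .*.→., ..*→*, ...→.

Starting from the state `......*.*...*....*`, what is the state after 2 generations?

....*.....*....**.

.....*.....*....**
....*.....*....**.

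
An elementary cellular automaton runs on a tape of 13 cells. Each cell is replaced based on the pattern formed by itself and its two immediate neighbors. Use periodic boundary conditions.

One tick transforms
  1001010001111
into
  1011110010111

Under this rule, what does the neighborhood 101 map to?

At position 4 the neighborhood is 101; the next row has 1 there.

1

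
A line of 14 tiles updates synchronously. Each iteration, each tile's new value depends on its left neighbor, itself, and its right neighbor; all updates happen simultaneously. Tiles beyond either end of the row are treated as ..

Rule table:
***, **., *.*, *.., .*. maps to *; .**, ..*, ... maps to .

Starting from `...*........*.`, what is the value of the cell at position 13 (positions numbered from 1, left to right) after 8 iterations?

.

...**.......**
....**.......*
.....**......*
......**.....*
.......**....*
........**...*
.........**..*
..........**.*
position 13 holds .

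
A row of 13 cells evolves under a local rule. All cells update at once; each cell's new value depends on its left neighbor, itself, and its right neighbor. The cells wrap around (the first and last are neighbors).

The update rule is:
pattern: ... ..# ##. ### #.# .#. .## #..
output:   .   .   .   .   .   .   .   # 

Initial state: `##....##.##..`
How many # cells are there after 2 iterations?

2

..#........#.
...#........#
count of #: 2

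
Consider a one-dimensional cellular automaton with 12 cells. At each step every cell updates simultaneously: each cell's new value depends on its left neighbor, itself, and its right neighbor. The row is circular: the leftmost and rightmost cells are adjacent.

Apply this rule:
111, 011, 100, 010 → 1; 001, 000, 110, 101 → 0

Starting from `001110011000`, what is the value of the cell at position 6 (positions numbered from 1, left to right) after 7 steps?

1

001101010100
001001010110
001101010101
101001010101
001101010101  (repeats step 3; period 2)
step 7: 001101010101
position 6 holds 1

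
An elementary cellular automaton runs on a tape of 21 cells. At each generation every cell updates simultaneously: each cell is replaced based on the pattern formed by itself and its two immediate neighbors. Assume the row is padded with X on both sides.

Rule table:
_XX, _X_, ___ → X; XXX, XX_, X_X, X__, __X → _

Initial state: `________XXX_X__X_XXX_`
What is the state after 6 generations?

_XXXXXX_X___X__X_X___
_X______X_X_X__X_X_X_
_X_XXXX_X_X_X__X_X_X_
_X_X____X_X_X__X_X_X_
_X_X_XX_X_X_X__X_X_X_
_X_X_X__X_X_X__X_X_X_

_X_X_X__X_X_X__X_X_X_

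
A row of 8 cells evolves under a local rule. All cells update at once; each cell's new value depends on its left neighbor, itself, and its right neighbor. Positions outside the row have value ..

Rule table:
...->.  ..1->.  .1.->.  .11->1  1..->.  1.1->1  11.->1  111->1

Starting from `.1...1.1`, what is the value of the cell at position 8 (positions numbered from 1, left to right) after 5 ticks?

.

......1.
........
........  (fixed point — unchanged through tick 5)
position 8 holds .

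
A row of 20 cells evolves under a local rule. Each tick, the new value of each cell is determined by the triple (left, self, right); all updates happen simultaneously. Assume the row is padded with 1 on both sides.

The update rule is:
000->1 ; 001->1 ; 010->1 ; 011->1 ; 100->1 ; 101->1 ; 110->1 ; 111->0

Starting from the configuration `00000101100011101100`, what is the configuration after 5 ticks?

tick 1: 11111111111110111111
tick 2: 00000000000011100000
tick 3: 11111111111110111111  (repeats tick 1; period 2)
tick 5: 11111111111110111111

11111111111110111111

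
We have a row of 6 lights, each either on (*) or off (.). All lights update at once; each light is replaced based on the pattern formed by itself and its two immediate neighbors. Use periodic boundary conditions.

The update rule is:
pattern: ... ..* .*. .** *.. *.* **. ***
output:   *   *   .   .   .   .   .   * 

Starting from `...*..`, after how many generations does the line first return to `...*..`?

***..*
**..*.
...*..

3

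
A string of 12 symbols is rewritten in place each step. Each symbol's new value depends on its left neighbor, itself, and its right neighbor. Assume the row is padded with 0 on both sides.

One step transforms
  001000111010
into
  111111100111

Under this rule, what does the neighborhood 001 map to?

1

At position 1 the neighborhood is 001; the next row has 1 there.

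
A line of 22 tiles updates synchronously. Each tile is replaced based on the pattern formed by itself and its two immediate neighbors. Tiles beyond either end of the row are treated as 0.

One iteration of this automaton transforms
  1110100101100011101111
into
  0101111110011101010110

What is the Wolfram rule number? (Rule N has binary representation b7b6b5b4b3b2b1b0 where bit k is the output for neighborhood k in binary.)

183

position 1: 111 → 1  (bit 7 = 1)
position 2: 110 → 0  (bit 6 = 0)
position 3: 101 → 1  (bit 5 = 1)
position 5: 100 → 1  (bit 4 = 1)
position 0: 011 → 0  (bit 3 = 0)
position 4: 010 → 1  (bit 2 = 1)
position 6: 001 → 1  (bit 1 = 1)
position 12: 000 → 1  (bit 0 = 1)
bits b7..b0 = 10110111 = 183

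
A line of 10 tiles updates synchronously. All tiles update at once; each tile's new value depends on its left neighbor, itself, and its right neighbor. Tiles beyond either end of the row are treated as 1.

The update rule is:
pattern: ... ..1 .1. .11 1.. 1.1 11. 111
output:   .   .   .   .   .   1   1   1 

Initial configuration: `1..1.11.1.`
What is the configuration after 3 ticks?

1...1.11.1
1....1.11.
1.....1.11

1.....1.11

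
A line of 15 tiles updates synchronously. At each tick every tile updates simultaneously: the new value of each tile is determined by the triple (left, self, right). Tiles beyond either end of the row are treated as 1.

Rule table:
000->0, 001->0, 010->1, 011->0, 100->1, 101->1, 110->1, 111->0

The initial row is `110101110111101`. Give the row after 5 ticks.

101100011001100

tick 1: 011110011000110
tick 2: 100011001100011
tick 3: 110001100110000
tick 4: 011000110011000
tick 5: 101100011001100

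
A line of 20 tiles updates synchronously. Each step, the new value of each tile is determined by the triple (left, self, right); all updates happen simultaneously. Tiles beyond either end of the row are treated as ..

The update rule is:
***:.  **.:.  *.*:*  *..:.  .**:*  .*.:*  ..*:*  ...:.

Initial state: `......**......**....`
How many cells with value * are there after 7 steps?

.....**......**.....
....**......**......
...**......**.......
..**......**........
.**......**.........
**......**..........
*......**...........
count of *: 3

3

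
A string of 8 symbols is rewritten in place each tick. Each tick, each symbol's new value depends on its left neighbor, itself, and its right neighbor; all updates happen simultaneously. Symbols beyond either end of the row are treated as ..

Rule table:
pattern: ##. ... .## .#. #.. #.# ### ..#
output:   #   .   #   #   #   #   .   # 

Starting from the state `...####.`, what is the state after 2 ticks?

..##..##
.#######

.#######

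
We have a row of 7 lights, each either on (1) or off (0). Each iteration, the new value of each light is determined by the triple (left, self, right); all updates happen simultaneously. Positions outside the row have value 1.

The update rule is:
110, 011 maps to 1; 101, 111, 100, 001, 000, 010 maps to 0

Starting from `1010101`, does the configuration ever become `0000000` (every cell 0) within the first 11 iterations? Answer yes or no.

1000001
1000001  (fixed point — unchanged through iteration 11)
iteration 11 is 1000001, still not uniform 0

no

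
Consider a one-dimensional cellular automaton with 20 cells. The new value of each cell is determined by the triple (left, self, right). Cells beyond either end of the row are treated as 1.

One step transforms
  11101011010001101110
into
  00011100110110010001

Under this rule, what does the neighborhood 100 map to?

At position 10 the neighborhood is 100; the next row has 0 there.

0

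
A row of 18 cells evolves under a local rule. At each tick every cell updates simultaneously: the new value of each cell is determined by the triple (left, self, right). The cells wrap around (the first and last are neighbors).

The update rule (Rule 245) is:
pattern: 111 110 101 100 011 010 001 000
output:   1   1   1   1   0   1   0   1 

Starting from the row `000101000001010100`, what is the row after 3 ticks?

111101111111011111

tick 1: 110111111101111111
tick 2: 111011111110111111
tick 3: 111101111111011111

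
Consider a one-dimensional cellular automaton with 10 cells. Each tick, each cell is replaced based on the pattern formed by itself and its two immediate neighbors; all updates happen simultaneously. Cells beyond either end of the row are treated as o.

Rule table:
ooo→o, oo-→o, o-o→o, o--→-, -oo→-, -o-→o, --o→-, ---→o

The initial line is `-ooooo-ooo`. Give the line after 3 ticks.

o-ooooo-oo
oo-ooooo-o
ooo-ooooo-

ooo-ooooo-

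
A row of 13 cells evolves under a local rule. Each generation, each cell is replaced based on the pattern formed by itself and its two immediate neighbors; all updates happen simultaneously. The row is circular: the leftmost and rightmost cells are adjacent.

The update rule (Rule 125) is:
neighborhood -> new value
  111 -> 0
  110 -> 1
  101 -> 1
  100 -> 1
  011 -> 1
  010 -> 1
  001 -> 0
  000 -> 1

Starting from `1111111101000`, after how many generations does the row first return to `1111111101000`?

26

1000000111110
1111110100011
0000011111010
1111010001111
0001111101000
1101000111111
0111110100000
0100011111111
1111010000001
0001111111101
1101000000111
0111111110100
0100000011111
1111111010001
0000001111101
1111101000111
0000111110100
1110100011111
0011111010000
1010001111111
1111101000000
1000111111110
1110100000011
0011111111010
1010000001111
1111111101000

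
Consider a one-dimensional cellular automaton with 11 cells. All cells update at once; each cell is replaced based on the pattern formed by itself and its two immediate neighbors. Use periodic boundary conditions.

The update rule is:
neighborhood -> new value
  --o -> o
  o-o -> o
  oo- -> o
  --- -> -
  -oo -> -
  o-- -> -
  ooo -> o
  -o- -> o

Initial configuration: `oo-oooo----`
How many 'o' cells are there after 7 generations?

-oo-ooo---o
o-oo-oo--oo
oo-oo-o-o-o
ooo-oooooo-
-ooo-oooooo
o-ooo-ooooo
oo-ooo-oooo
count of o: 9

9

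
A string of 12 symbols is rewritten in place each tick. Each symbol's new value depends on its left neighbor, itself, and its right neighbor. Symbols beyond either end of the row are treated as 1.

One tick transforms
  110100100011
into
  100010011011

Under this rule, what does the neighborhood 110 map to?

0

At position 1 the neighborhood is 110; the next row has 0 there.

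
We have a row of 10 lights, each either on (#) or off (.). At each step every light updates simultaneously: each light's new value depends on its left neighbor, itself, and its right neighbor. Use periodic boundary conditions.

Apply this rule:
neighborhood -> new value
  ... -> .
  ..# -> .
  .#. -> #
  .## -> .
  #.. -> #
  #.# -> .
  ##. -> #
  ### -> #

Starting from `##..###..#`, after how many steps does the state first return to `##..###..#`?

###..###..
.###..###.
..###..###
#..###..##
##..###..#

5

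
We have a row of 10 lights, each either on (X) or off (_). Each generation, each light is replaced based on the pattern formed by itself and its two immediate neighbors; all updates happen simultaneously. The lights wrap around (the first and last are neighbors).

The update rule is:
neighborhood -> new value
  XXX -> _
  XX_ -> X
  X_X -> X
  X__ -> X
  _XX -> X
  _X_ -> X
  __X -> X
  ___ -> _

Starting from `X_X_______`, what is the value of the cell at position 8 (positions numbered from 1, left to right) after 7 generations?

generation 1: XXXX_____X
generation 2: ___XX___XX
generation 3: X_XXXX_XXX
generation 4: XXX__XXX__
generation 5: X_XXXX_XXX  (repeats generation 3; period 2)
generation 7: X_XXXX_XXX
position 8 holds X

X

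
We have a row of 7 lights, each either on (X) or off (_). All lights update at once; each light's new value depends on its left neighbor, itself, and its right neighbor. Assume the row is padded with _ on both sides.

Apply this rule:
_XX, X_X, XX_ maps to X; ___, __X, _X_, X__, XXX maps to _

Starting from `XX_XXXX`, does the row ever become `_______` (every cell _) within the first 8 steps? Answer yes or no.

XXXX__X
X__X___
_______
all cells are _ at step 3

yes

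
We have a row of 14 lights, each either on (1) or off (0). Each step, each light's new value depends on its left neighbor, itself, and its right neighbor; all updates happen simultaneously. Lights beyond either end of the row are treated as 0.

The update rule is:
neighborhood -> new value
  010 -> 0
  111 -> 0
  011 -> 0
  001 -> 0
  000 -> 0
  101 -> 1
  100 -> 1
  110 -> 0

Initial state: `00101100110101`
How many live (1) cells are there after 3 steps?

3

step 1: 00010010001010
step 2: 00001001000101
step 3: 00000100100010
count of 1: 3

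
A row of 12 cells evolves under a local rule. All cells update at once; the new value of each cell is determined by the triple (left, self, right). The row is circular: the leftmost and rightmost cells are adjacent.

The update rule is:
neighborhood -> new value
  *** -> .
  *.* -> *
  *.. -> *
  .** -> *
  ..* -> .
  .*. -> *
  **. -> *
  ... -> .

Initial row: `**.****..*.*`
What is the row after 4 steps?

**....**.*.*

.***..**.***
**.**.****.*
.******..***
**....**.*.*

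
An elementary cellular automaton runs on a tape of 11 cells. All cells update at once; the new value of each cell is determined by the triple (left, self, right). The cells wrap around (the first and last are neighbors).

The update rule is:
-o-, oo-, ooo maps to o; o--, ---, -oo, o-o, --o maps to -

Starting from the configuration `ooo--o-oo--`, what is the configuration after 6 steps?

-oo--o--o--
--o--o--o--
--o--o--o--  (fixed point — unchanged through step 6)

--o--o--o--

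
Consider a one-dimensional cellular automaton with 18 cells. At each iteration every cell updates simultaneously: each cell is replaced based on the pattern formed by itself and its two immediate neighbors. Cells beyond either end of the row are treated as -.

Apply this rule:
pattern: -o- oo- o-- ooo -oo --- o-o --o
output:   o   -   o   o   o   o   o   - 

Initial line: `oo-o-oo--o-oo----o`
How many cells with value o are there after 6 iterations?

iteration 1: o-oooo-o-ooo-ooo-o
iteration 2: ooooo-ooooo-ooo-oo
iteration 3: oooo-ooooo-ooo-oo-
iteration 4: ooo-ooooo-ooo-oo-o
iteration 5: oo-ooooo-ooo-oo-oo
iteration 6: o-ooooo-ooo-oo-oo-
count of o: 13

13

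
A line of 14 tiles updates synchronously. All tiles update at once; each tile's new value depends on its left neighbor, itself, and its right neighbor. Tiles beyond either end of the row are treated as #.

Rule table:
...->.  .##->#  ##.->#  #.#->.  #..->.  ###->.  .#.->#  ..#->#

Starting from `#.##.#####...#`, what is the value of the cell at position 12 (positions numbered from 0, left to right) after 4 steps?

#

#.##.#...#..##
#.##.#..##.##.
#.##.#.###.##.
#.##.#.#.#.##.
position 12 holds #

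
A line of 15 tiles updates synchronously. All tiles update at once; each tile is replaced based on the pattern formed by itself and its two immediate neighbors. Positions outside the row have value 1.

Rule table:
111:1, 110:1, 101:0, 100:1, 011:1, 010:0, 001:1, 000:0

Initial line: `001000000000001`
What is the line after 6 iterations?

111111000111111

110100000000011
110010000000111
111101000001111
111100100011111
111111010111111
111111000111111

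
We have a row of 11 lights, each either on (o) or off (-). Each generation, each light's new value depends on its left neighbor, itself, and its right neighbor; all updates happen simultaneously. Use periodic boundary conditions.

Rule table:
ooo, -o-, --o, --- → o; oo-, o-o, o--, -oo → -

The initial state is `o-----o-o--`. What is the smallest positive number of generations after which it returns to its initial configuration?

17

o-ooooo-o-o
---ooo--o--
ooo-o--oo-o
oo--o-o----
---oo-o-ooo
-oo---o--o-
o---ooo-oo-
o-oo-o-----
o----o-oooo
--oooo--ooo
-o-oo--o-o-
oo----oo-o-
---ooo---o-
ooo-o--ooo-
-o--o-o-o--
oo-oo-o-o-o
o-----o-o--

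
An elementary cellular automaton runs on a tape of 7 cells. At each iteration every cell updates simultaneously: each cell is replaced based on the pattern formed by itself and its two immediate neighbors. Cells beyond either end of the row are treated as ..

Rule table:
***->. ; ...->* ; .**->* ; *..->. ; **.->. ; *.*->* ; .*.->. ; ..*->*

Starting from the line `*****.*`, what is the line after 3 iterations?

iteration 1: *....*.
iteration 2: ..***..
iteration 3: ***...*

***...*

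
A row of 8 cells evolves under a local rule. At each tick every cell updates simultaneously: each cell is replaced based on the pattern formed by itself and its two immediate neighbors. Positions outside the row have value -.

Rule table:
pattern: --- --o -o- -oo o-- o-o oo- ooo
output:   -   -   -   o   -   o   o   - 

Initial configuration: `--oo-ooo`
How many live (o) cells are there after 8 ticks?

2

--oooo-o
--o--oo-
-----oo-
-----oo-  (fixed point — unchanged through tick 8)
count of o: 2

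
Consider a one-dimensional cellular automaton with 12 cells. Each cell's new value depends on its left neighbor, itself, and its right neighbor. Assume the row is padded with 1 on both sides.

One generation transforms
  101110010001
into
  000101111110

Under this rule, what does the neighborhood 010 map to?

At position 7 the neighborhood is 010; the next row has 1 there.

1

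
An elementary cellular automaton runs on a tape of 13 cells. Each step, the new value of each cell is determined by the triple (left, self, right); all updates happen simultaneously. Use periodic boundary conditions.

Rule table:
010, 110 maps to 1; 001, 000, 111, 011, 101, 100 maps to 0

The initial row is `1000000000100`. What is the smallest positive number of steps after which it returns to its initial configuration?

1

1000000000100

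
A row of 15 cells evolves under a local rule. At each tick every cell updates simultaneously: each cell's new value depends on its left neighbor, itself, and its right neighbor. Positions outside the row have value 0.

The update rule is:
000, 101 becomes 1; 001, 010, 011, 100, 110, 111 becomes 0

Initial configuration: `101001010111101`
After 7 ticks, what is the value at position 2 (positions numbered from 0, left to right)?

0

tick 1: 010000101000010
tick 2: 000110010011000
tick 3: 110000000000011
tick 4: 000111111111000
tick 5: 110000000000011  (repeats tick 3; period 2)
tick 7: 110000000000011
position 2 holds 0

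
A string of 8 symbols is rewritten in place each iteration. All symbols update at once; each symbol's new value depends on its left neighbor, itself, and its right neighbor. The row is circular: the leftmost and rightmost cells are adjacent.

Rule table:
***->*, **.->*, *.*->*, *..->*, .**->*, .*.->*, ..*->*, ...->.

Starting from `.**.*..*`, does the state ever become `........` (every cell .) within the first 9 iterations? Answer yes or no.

no

********
********  (fixed point — unchanged through iteration 9)
iteration 9 is ********, still not uniform .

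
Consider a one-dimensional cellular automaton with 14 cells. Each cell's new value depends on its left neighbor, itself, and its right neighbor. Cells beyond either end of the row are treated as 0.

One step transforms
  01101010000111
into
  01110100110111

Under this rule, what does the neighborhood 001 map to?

0

At position 0 the neighborhood is 001; the next row has 0 there.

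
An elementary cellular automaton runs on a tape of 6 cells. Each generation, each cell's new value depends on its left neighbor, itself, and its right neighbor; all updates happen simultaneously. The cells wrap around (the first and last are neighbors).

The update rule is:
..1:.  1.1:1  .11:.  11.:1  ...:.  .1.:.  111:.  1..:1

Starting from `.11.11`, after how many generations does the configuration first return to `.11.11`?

3

generation 1: 1.11.1
generation 2: 11.11.
generation 3: .11.11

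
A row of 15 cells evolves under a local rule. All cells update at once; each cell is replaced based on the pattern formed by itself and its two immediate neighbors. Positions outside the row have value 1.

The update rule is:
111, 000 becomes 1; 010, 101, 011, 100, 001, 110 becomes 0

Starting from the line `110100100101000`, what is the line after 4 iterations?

100000000000010
001111111111000
000111111110010
010011111100000

010011111100000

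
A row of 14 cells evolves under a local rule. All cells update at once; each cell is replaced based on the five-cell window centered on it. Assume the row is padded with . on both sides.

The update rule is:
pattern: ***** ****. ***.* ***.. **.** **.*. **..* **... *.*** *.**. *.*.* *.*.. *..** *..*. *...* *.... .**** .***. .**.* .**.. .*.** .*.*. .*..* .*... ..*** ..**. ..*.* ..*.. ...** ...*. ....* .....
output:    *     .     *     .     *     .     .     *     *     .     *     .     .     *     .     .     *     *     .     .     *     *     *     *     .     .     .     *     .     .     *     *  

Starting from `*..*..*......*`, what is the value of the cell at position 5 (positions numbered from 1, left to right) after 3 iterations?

.

iteration 1: ********.***.*
iteration 2: .*****.*****..
iteration 3: ..**.*****..*.
position 5 holds .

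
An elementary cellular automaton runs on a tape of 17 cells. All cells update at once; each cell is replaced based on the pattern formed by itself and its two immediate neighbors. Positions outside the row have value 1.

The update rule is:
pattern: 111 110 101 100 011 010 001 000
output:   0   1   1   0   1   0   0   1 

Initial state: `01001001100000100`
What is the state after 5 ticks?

tick 1: 10000001101110000
tick 2: 10111101111010110
tick 3: 11100111001101111
tick 4: 00100101001111000
tick 5: 00000010001001010

00000010001001010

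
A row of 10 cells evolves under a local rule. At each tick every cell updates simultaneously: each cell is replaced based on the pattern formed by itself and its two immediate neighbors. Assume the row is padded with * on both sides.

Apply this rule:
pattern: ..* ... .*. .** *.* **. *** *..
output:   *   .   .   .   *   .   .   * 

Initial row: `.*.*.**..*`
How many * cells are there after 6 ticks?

*.*.*..**.
.*.*.**..*  (repeats tick 0; period 2)
tick 6: .*.*.**..*
count of *: 5

5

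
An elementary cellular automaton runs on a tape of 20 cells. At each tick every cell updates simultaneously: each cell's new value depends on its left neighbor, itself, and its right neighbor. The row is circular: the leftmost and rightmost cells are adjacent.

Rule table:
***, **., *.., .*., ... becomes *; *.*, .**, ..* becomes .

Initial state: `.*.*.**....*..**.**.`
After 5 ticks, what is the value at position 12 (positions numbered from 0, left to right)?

.*.*..****.**..*..**
.*.**..***..**.**..*
.*..**..***..*..**.*
.**..**..***.**..*.*
..**..**..**..**.*.*
position 12 holds .

.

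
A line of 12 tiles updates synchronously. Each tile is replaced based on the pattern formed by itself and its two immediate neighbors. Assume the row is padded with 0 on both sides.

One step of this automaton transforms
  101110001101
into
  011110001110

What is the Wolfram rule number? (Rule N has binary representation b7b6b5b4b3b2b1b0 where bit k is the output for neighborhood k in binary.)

232

position 3: 111 → 1  (bit 7 = 1)
position 4: 110 → 1  (bit 6 = 1)
position 1: 101 → 1  (bit 5 = 1)
position 5: 100 → 0  (bit 4 = 0)
position 2: 011 → 1  (bit 3 = 1)
position 0: 010 → 0  (bit 2 = 0)
position 7: 001 → 0  (bit 1 = 0)
position 6: 000 → 0  (bit 0 = 0)
bits b7..b0 = 11101000 = 232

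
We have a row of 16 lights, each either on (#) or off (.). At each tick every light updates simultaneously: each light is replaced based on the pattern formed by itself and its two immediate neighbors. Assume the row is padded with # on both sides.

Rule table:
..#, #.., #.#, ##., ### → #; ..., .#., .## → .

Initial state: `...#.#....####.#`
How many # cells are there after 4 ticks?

#.#.#.#..#.####.
##.#.#.##.#.####
###.#.#.##.#.###
####.#.#.##.#.##
count of #: 11

11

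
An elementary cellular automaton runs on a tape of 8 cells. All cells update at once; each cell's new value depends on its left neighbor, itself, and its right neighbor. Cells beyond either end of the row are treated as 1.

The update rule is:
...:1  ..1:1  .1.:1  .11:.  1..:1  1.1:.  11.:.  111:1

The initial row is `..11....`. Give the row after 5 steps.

11111...

11..1111
1.11.111
......11
111111.1
11111...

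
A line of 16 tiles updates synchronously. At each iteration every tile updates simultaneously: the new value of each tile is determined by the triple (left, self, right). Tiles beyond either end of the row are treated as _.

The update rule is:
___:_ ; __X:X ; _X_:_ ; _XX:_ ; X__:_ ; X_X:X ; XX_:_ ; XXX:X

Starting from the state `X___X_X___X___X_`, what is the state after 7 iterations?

iteration 1: ___X_X___X___X__
iteration 2: __X_X___X___X___
iteration 3: _X_X___X___X____
iteration 4: X_X___X___X_____
iteration 5: _X___X___X______
iteration 6: X___X___X_______
iteration 7: ___X___X________

___X___X________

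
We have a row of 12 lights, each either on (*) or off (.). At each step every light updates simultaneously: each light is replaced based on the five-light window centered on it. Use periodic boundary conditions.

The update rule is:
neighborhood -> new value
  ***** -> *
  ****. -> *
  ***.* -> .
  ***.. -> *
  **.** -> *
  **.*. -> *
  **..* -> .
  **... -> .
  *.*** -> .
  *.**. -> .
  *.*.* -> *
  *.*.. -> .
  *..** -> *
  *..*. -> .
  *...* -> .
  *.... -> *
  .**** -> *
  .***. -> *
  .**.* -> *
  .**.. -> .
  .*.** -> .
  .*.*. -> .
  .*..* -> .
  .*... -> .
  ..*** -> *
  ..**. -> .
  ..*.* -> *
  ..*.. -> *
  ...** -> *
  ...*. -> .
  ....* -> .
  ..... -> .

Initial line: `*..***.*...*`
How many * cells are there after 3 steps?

6

step 1: ..***.*...*.
step 2: .***.*....*.
step 3: ***.*..*..*.
count of *: 6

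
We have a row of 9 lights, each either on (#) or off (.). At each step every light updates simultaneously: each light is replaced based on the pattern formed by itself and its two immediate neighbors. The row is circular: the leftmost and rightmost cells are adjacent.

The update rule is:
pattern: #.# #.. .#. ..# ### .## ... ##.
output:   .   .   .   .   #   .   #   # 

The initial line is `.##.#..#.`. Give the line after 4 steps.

step 1: ..#......
step 2: #...#####
step 3: #.#..####
step 4: #.....###

#.....###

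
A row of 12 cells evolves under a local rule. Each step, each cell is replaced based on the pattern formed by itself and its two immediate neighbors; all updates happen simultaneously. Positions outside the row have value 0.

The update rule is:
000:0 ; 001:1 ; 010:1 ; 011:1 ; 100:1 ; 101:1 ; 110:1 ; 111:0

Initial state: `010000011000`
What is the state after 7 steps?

101100001101

111000111100
101101100110
111111111111
100000000001
110000000011
111000000111
101100001101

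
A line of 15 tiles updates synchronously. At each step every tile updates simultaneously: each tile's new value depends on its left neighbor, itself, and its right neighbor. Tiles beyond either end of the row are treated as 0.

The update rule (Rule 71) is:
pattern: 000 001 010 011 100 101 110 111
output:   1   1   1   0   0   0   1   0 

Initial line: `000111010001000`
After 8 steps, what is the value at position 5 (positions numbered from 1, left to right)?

111001010111011
001011010001001
111001010111011  (repeats step 1; period 2)
step 8: 001011010001001
position 5 holds 1

1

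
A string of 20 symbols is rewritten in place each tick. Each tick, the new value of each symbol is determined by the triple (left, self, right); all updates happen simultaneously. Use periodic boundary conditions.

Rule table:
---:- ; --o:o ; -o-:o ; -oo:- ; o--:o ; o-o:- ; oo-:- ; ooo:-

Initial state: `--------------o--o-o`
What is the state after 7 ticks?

----oooooo-----o--o-

tick 1: o------------ooooo-o
tick 2: -o----------o-------
tick 3: ooo--------ooo------
tick 4: ---o------o---o----o
tick 5: o-ooo----ooo-ooo--oo
tick 6: -----o--o-------oo--
tick 7: ----oooooo-----o--o-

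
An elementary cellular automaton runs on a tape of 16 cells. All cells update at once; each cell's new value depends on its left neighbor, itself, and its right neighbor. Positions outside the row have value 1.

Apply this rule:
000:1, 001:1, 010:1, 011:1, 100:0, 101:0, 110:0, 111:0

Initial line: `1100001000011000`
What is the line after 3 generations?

0001111011110011
0111000010000110
0100011110111100

0100011110111100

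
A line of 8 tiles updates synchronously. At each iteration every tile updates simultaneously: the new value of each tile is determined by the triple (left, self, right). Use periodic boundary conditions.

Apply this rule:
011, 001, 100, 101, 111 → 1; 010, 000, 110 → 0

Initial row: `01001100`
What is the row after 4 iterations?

10111010
01110101
11101010
11010101

11010101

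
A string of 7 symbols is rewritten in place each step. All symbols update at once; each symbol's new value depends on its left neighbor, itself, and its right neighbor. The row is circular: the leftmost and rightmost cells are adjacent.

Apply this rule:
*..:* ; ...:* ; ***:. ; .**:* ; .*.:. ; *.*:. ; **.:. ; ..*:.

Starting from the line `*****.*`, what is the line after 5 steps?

......*
*****..
*....*.
.***...
.*..***

.*..***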